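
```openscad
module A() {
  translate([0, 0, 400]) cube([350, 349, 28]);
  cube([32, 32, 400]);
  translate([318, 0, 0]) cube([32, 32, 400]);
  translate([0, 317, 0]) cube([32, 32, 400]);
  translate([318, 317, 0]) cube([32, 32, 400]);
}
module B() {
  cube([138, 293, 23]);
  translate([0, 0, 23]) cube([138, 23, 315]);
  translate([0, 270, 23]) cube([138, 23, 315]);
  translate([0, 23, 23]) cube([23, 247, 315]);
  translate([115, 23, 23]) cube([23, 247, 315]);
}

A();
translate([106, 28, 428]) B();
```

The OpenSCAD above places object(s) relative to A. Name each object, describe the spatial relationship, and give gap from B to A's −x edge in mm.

A is a stool. B is an open box. The open box is on top of the stool, centred. The gap from the open box to the stool's −x edge is 106 mm.

The open box's min-x is at 106; the stool's min-x is 0; gap = 106 mm.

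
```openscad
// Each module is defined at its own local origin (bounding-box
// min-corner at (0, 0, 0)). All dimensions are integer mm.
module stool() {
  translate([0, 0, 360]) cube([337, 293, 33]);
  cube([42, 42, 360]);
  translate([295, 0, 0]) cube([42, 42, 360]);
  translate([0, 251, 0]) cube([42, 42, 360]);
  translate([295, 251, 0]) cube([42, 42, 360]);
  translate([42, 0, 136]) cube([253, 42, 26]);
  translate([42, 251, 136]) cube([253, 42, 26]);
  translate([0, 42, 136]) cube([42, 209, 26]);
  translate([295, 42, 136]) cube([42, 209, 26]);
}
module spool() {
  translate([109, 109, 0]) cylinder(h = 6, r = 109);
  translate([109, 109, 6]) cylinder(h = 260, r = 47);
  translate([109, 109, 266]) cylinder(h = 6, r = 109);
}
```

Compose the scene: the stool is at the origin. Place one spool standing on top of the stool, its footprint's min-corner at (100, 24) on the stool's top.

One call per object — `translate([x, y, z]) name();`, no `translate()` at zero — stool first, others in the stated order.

stool();
translate([100, 24, 393]) spool();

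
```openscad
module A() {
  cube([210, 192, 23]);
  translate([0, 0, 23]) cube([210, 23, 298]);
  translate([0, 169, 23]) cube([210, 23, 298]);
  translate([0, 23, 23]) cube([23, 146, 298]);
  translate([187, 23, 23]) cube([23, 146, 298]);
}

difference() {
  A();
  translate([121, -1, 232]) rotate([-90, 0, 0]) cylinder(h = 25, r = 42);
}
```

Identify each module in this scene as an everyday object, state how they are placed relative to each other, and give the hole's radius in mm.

The subtracted cylinder has r = 42 mm.

A is an open box. The open box has a circular hole through its front wall. The hole's radius is 42 mm.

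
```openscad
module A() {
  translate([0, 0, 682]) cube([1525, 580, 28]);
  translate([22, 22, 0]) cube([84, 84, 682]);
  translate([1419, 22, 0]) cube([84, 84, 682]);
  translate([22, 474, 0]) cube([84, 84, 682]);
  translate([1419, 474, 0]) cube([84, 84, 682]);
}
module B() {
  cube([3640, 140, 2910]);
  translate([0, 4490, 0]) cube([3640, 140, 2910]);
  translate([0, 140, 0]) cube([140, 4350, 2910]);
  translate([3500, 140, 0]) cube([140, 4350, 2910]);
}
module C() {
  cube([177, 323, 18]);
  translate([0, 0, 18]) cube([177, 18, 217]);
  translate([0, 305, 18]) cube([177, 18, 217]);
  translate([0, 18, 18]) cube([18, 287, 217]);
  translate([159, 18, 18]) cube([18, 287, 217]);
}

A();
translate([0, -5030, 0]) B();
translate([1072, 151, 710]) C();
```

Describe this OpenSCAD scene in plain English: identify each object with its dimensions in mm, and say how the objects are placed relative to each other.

A is a rectangular dining table. The top is 1525×580×28 mm with its upper surface at z = 710 mm. It stands on four 84×84 mm square legs, each inset 22 mm from the nearest pair of top edges, running from the floor to the underside of the top.

B is the wall frame of a small rectangular building: four walls, each 2910 mm tall and 140 mm thick, enclosing a footprint 3640 mm (x) by 4630 mm (y) outside-to-outside, with no floor or roof. The front and back walls (the −y and +y sides) span the full width; the two side walls fit between them.

C is an open storage box with external size 177×323×235 mm and wall thickness 18 mm (the base is also 18 mm thick). The base covers the whole footprint; the four walls stand on the base, with the y-facing walls full-width and the x-facing walls fitting between their inner faces.

The house frame is on the floor beside the table on its −y side. The open box is on top of the table.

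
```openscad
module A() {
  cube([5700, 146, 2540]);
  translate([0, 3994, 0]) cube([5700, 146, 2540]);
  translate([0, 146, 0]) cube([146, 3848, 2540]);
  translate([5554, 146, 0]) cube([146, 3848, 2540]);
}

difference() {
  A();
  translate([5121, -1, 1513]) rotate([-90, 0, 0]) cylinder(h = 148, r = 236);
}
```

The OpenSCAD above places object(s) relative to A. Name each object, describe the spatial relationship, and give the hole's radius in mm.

A is a house frame. The house frame has a circular hole through its front wall. The hole's radius is 236 mm.

The subtracted cylinder has r = 236 mm.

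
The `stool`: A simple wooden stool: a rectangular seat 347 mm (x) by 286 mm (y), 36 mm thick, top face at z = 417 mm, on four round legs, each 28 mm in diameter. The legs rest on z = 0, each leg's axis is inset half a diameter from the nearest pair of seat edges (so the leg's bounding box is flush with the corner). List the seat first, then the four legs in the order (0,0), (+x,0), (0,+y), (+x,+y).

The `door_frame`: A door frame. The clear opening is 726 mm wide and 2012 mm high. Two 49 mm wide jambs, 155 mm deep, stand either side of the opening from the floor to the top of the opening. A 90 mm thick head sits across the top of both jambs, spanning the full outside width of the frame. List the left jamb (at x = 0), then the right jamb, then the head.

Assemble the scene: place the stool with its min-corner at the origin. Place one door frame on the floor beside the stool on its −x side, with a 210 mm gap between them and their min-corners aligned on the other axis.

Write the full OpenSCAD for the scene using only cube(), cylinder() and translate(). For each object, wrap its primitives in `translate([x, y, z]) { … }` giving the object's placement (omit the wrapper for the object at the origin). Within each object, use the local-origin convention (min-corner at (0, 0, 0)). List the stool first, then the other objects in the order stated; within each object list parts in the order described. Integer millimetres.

translate([0, 0, 381]) cube([347, 286, 36]);
translate([14, 14, 0]) cylinder(h = 381, r = 14);
translate([333, 14, 0]) cylinder(h = 381, r = 14);
translate([14, 272, 0]) cylinder(h = 381, r = 14);
translate([333, 272, 0]) cylinder(h = 381, r = 14);
translate([-1034, 0, 0]) {
  cube([49, 155, 2012]);
  translate([775, 0, 0]) cube([49, 155, 2012]);
  translate([0, 0, 2012]) cube([824, 155, 90]);
}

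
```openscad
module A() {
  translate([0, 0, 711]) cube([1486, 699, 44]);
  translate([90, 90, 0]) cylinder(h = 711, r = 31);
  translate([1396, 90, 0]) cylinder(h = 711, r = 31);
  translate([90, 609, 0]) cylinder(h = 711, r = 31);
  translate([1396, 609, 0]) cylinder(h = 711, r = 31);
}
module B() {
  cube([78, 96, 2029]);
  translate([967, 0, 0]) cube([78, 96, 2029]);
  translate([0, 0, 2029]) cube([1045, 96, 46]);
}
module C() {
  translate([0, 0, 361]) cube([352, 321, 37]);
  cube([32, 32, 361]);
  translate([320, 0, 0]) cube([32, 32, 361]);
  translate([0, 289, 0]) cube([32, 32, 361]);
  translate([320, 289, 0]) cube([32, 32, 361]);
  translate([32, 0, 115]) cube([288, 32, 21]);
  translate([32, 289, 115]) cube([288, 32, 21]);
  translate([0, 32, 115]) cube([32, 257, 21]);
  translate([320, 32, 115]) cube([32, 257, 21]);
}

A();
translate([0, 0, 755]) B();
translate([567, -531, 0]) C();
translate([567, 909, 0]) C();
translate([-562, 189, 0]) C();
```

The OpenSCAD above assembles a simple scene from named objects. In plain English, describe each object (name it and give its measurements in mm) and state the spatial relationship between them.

A is a table with a 1486×699 mm rectangular top, 44 mm thick, top surface at z = 755 mm, supported by four round legs of 62 mm diameter, each leg's bounding box inset 59 mm from the nearest pair of top edges, running from the floor.

B is a door frame. The clear opening is 889 mm wide and 2029 mm high. Two 78 mm wide jambs, 96 mm deep, stand either side of the opening from the floor to the top of the opening. A 46 mm thick head sits across the top of both jambs, spanning the full outside width of the frame.

C is a simple wooden stool: a rectangular seat 352 mm (x) by 321 mm (y), 37 mm thick, top face at z = 398 mm, on four square legs, each 32×32 mm in cross-section. The legs rest on z = 0, each flush with a corner of the seat. Four stretchers, 32 mm wide and 21 mm tall, connect adjacent legs with their undersides at z = 115 mm, each running between the inner faces of the legs it joins and aligned with the legs' outer faces on the other axis.

The door frame is on top of the table. Three stools sit around the table at the −y, +y, −x sides.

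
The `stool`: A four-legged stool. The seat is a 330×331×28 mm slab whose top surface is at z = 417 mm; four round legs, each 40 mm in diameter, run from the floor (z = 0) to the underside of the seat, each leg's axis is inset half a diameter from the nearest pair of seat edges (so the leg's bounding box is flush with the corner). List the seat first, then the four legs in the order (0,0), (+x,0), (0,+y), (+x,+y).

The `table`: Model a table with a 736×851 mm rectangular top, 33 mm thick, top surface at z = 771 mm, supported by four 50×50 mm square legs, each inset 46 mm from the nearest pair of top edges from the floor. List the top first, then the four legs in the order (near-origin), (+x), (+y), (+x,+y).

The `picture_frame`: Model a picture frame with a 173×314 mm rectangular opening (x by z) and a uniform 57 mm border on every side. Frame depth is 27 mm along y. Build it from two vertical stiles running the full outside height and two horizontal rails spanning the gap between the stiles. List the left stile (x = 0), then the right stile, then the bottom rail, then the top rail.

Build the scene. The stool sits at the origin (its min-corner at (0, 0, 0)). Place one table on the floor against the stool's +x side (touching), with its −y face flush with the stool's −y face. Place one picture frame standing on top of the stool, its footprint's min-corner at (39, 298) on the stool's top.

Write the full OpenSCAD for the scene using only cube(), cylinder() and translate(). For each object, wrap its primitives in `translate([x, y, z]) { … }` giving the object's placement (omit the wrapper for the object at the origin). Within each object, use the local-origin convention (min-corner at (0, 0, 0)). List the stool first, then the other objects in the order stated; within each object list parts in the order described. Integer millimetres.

translate([0, 0, 389]) cube([330, 331, 28]);
translate([20, 20, 0]) cylinder(h = 389, r = 20);
translate([310, 20, 0]) cylinder(h = 389, r = 20);
translate([20, 311, 0]) cylinder(h = 389, r = 20);
translate([310, 311, 0]) cylinder(h = 389, r = 20);
translate([330, 0, 0]) {
  translate([0, 0, 738]) cube([736, 851, 33]);
  translate([46, 46, 0]) cube([50, 50, 738]);
  translate([640, 46, 0]) cube([50, 50, 738]);
  translate([46, 755, 0]) cube([50, 50, 738]);
  translate([640, 755, 0]) cube([50, 50, 738]);
}
translate([39, 298, 417]) {
  cube([57, 27, 428]);
  translate([230, 0, 0]) cube([57, 27, 428]);
  translate([57, 0, 0]) cube([173, 27, 57]);
  translate([57, 0, 371]) cube([173, 27, 57]);
}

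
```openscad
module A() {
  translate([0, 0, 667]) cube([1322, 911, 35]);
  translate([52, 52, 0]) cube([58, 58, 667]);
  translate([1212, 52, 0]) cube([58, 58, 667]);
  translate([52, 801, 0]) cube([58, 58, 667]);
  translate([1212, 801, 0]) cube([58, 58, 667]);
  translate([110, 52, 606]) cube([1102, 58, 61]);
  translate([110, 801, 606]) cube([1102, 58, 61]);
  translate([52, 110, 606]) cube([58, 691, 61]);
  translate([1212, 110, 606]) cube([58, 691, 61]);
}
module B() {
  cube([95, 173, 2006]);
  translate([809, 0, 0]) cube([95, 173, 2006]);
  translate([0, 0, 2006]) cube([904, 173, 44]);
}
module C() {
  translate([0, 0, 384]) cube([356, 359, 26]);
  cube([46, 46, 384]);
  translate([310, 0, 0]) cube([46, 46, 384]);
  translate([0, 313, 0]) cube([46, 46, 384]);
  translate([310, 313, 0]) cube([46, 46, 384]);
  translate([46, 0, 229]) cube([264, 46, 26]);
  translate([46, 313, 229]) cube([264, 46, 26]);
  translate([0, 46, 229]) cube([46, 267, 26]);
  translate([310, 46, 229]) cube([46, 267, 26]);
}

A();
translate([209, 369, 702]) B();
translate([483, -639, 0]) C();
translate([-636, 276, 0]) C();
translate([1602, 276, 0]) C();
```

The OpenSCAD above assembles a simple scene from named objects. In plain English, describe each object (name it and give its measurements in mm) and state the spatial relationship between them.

A is a table: top 1322 mm (x) × 911 mm (y), 35 mm thick, upper face at z = 702 mm, on four 58×58 mm square legs, each inset 52 mm from the nearest pair of top edges, running from z = 0 to the bottom of the top. Four apron rails, 58 mm thick and 61 mm tall, run between adjacent legs with their top edges flush with the underside of the top and their outer faces flush with the legs' outer faces.

B is a door frame. The clear opening is 714 mm wide and 2006 mm high. Two 95 mm wide jambs, 173 mm deep, stand either side of the opening from the floor to the top of the opening. A 44 mm thick head sits across the top of both jambs, spanning the full outside width of the frame.

C is a four-legged stool. The seat is a 356×359×26 mm slab whose top surface is at z = 410 mm; four square legs, each 46×46 mm in cross-section, run from the floor (z = 0) to the underside of the seat, each flush with a corner of the seat. Four stretchers, 46 mm wide and 26 mm tall, connect adjacent legs with their undersides at z = 229 mm, each running between the inner faces of the legs it joins and aligned with the legs' outer faces on the other axis.

The door frame is on top of the table, centred. Three stools sit around the table at the −y, −x, +x sides.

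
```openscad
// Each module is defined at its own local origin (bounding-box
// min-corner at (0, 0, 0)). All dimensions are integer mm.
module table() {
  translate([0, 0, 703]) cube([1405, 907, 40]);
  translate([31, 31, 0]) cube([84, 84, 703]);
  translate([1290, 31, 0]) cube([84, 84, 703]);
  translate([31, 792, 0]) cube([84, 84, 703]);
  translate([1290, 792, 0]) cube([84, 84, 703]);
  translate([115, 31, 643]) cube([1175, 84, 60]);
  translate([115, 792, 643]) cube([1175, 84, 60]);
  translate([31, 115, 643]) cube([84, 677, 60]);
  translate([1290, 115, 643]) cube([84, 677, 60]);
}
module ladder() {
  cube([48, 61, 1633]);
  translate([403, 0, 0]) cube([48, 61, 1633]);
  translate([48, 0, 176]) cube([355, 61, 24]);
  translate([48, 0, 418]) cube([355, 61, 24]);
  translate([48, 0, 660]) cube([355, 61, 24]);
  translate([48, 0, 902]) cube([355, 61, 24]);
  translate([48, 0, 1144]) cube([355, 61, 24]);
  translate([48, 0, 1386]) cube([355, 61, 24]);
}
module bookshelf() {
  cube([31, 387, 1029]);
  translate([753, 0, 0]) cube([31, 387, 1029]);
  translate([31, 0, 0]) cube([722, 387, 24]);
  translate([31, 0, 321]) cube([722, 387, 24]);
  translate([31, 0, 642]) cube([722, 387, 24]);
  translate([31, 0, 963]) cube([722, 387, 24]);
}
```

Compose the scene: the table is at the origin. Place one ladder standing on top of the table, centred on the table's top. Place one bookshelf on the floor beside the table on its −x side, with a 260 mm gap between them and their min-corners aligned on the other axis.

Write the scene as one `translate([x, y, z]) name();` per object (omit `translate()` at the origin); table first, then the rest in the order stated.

table();
translate([477, 423, 743]) ladder();
translate([-1044, 0, 0]) bookshelf();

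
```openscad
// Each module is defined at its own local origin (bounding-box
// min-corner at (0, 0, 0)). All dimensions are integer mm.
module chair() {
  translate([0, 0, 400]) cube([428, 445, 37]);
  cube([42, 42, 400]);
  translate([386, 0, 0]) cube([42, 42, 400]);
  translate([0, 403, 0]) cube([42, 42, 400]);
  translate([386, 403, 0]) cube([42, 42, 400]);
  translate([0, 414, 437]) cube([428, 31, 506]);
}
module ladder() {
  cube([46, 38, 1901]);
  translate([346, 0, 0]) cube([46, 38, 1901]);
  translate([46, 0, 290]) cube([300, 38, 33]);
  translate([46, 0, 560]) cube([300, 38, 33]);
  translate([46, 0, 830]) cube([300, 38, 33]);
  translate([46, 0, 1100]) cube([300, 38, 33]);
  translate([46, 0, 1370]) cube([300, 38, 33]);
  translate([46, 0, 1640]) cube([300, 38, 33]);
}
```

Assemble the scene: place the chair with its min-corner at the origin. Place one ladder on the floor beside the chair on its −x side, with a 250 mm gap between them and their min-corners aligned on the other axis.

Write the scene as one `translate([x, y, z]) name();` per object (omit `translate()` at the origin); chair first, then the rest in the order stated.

chair();
translate([-642, 0, 0]) ladder();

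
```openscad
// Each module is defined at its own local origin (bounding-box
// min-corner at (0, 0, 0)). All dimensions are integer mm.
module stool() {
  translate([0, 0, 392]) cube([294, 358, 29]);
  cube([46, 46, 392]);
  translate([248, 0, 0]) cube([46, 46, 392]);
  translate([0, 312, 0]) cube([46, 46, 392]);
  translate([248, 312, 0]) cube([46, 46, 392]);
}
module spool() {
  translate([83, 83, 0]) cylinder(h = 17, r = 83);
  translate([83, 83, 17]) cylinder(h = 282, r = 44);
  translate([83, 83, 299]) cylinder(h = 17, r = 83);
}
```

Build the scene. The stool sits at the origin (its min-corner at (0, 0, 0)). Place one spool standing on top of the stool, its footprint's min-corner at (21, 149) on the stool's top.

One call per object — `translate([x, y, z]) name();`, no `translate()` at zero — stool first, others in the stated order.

stool();
translate([21, 149, 421]) spool();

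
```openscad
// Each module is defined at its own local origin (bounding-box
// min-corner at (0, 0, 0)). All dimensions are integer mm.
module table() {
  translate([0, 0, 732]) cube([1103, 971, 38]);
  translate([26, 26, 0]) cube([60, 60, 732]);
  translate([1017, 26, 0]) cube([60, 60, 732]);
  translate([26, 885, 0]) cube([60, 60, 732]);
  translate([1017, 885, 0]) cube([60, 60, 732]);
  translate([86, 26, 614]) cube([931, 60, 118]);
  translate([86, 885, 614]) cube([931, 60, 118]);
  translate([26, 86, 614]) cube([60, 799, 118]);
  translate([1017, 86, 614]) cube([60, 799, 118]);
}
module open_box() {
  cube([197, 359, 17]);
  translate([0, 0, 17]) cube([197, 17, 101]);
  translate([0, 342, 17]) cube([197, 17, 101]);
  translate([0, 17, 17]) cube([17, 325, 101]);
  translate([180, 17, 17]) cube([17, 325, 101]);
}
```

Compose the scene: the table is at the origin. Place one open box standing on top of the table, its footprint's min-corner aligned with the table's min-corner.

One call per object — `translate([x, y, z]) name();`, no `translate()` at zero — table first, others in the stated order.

table();
translate([0, 0, 770]) open_box();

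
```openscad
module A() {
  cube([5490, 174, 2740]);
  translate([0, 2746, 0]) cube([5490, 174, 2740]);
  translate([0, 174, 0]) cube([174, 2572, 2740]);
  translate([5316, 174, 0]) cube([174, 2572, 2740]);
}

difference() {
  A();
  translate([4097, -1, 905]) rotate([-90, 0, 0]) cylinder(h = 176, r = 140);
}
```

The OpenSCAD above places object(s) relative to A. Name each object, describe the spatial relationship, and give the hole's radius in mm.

The subtracted cylinder has r = 140 mm.

A is a house frame. The house frame has a circular hole through its front wall. The hole's radius is 140 mm.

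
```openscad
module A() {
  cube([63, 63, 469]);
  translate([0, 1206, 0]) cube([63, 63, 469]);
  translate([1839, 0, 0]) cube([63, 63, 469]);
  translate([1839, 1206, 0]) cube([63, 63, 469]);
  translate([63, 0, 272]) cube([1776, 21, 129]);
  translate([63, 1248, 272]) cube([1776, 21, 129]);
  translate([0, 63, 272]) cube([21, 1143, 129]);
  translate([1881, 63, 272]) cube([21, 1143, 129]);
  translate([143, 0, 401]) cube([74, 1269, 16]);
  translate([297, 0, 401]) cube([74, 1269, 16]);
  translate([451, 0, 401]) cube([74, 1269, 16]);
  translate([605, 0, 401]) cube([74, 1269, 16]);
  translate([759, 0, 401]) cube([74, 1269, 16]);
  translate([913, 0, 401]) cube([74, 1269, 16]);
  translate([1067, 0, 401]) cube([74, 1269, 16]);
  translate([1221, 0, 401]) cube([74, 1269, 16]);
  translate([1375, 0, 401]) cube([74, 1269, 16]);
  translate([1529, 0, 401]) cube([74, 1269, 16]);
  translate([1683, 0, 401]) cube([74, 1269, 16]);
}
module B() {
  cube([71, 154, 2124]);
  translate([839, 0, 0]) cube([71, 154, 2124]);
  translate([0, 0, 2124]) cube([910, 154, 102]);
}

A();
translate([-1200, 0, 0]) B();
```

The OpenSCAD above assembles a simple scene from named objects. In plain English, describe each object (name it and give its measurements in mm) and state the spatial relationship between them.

A is a bed frame 1902 mm long (x) by 1269 mm wide (y). Four 63×63 mm corner posts, 469 mm tall, at the corners of the footprint. Four rails of 21 mm thickness and 129 mm height run between adjacent posts with their undersides at z = 272 mm, their outer faces flush with the outside of the frame (the two x-running rails run between the posts' inner faces; the two y-running rails run between the posts' inner faces). 11 slats, each 74 mm wide (x) and 16 mm thick, lie across the top of the two x-running rails, running the full 1269 mm width of the frame in y; the slats are evenly spaced along x between the inner faces of the end posts with equal gaps (rounded down to the nearest mm) at the −x end and between each pair — any rounding remainder accumulates at the +x end.

B is a rectangular door frame: two vertical jambs of 71×154 mm section, 2124 mm tall, with a clear opening 768 mm wide between their inner faces. A header 102 mm tall and 154 mm deep lies on top of the jambs and spans the full outside width.

The door frame is on the floor beside the bed frame on its −x side.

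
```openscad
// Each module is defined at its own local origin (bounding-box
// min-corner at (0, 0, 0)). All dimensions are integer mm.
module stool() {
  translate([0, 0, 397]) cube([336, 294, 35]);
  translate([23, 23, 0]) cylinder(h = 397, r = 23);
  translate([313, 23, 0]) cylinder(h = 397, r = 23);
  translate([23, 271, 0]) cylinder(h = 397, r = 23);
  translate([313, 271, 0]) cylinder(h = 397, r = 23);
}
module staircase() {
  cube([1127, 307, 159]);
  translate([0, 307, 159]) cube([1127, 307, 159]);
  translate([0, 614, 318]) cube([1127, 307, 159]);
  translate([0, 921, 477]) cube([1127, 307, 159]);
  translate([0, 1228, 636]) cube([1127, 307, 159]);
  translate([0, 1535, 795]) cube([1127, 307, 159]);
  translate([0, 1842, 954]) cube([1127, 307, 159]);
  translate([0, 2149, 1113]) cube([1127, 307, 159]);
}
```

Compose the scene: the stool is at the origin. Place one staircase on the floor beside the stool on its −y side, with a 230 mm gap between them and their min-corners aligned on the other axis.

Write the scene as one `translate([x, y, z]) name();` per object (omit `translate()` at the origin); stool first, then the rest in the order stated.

stool();
translate([0, -2686, 0]) staircase();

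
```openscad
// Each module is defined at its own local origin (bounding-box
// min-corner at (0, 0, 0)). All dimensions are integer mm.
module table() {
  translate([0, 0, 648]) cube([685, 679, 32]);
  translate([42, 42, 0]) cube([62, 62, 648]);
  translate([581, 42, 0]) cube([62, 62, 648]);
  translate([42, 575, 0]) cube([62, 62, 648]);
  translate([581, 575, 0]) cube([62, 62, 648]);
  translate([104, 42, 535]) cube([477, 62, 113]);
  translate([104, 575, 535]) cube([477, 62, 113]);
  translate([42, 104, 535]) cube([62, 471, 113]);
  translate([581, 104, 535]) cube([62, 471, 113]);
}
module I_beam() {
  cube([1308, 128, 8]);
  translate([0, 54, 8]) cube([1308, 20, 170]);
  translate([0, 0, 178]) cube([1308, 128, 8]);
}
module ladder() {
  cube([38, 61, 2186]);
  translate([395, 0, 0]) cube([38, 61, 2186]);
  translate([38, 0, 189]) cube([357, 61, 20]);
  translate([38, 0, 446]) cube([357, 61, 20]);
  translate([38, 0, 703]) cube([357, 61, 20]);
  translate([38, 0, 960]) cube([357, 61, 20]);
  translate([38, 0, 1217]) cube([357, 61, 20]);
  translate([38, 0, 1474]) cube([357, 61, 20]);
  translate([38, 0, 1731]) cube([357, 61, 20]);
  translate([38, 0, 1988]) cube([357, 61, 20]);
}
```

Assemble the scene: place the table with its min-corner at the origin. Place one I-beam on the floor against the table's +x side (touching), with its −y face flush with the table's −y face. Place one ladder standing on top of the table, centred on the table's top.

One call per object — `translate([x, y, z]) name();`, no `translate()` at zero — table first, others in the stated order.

table();
translate([685, 0, 0]) I_beam();
translate([126, 309, 680]) ladder();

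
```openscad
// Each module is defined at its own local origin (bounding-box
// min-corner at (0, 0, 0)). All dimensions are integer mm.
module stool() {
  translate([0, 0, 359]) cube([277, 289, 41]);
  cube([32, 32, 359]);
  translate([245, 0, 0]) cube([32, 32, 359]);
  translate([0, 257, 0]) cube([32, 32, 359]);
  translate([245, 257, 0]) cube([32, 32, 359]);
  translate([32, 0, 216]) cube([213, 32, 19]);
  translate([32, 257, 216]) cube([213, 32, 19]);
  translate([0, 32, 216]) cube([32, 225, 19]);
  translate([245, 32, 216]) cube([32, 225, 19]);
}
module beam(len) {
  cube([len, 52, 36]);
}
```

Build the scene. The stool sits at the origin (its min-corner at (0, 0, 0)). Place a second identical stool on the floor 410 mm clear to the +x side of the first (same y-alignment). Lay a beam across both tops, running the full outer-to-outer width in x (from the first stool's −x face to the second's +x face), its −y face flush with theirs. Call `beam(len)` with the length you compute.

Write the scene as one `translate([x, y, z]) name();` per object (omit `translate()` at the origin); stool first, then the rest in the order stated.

stool();
translate([687, 0, 0]) stool();
translate([0, 0, 400]) beam(964);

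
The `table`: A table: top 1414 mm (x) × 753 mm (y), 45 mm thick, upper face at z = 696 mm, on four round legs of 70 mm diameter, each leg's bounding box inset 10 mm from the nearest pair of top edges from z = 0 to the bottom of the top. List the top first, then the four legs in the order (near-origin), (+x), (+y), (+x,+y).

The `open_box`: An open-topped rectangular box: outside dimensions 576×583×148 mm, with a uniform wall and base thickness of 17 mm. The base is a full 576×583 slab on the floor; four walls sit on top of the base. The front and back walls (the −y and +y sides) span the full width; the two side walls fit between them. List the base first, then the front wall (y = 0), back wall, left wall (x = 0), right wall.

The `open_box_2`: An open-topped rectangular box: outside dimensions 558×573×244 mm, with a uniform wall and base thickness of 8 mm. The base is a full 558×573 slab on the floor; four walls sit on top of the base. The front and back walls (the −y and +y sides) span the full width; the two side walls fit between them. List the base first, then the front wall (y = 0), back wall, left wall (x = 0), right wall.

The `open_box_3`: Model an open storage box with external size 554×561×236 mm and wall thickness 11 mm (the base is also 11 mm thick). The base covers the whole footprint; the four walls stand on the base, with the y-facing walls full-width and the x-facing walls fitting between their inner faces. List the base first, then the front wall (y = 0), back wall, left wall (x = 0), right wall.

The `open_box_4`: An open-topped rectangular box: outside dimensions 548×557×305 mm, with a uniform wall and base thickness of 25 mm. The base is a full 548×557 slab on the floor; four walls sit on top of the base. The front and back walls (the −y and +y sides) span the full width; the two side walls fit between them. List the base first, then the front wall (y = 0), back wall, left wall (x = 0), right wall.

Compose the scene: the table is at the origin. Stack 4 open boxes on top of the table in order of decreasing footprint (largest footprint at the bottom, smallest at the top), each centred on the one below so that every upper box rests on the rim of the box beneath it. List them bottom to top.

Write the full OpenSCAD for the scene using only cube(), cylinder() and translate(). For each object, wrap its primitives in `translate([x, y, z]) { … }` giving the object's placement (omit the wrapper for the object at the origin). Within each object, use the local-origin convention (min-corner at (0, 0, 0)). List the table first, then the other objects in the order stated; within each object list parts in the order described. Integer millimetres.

translate([0, 0, 651]) cube([1414, 753, 45]);
translate([45, 45, 0]) cylinder(h = 651, r = 35);
translate([1369, 45, 0]) cylinder(h = 651, r = 35);
translate([45, 708, 0]) cylinder(h = 651, r = 35);
translate([1369, 708, 0]) cylinder(h = 651, r = 35);
translate([419, 85, 696]) {
  cube([576, 583, 17]);
  translate([0, 0, 17]) cube([576, 17, 131]);
  translate([0, 566, 17]) cube([576, 17, 131]);
  translate([0, 17, 17]) cube([17, 549, 131]);
  translate([559, 17, 17]) cube([17, 549, 131]);
}
translate([428, 90, 844]) {
  cube([558, 573, 8]);
  translate([0, 0, 8]) cube([558, 8, 236]);
  translate([0, 565, 8]) cube([558, 8, 236]);
  translate([0, 8, 8]) cube([8, 557, 236]);
  translate([550, 8, 8]) cube([8, 557, 236]);
}
translate([430, 96, 1088]) {
  cube([554, 561, 11]);
  translate([0, 0, 11]) cube([554, 11, 225]);
  translate([0, 550, 11]) cube([554, 11, 225]);
  translate([0, 11, 11]) cube([11, 539, 225]);
  translate([543, 11, 11]) cube([11, 539, 225]);
}
translate([433, 98, 1324]) {
  cube([548, 557, 25]);
  translate([0, 0, 25]) cube([548, 25, 280]);
  translate([0, 532, 25]) cube([548, 25, 280]);
  translate([0, 25, 25]) cube([25, 507, 280]);
  translate([523, 25, 25]) cube([25, 507, 280]);
}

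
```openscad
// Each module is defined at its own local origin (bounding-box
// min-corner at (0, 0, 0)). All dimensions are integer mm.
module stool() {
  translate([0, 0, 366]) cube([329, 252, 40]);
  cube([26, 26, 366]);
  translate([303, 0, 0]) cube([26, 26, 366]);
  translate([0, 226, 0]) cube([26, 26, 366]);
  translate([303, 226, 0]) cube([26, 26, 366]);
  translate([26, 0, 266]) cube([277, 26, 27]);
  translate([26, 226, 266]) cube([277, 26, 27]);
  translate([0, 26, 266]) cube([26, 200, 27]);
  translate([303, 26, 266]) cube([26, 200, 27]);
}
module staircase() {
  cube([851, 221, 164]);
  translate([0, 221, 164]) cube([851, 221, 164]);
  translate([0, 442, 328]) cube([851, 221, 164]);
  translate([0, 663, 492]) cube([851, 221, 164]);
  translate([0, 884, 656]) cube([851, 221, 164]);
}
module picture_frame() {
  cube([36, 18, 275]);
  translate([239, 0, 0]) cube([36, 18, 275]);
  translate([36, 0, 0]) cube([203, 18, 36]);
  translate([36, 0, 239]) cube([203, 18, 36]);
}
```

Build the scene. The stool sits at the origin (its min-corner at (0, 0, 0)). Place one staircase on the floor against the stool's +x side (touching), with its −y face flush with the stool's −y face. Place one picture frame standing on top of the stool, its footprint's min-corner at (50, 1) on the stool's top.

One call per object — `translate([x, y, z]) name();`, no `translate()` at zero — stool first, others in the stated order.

stool();
translate([329, 0, 0]) staircase();
translate([50, 1, 406]) picture_frame();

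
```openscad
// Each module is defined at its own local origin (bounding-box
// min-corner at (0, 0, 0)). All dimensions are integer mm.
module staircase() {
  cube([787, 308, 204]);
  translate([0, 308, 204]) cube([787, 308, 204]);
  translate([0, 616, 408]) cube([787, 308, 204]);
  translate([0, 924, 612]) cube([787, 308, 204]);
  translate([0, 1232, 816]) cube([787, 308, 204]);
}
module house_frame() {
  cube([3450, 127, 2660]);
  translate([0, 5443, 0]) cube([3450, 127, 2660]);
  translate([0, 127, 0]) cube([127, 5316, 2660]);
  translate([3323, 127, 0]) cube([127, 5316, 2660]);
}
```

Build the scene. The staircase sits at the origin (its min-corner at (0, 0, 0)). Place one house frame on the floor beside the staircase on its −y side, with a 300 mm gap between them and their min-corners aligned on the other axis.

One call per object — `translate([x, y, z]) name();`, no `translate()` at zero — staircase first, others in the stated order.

staircase();
translate([0, -5870, 0]) house_frame();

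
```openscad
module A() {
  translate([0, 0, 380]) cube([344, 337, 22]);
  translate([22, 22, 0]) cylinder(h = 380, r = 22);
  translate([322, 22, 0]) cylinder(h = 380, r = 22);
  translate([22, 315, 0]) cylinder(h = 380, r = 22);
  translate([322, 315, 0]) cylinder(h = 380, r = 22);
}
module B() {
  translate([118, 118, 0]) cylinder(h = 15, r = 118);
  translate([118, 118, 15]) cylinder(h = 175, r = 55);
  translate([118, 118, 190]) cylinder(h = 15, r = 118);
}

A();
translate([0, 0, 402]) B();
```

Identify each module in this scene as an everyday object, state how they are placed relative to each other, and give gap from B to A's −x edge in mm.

A is a stool. B is a spool. The spool is on top of the stool. The gap from the spool to the stool's −x edge is 0 mm.

The spool's min-x is at 0; the stool's min-x is 0; gap = 0 mm.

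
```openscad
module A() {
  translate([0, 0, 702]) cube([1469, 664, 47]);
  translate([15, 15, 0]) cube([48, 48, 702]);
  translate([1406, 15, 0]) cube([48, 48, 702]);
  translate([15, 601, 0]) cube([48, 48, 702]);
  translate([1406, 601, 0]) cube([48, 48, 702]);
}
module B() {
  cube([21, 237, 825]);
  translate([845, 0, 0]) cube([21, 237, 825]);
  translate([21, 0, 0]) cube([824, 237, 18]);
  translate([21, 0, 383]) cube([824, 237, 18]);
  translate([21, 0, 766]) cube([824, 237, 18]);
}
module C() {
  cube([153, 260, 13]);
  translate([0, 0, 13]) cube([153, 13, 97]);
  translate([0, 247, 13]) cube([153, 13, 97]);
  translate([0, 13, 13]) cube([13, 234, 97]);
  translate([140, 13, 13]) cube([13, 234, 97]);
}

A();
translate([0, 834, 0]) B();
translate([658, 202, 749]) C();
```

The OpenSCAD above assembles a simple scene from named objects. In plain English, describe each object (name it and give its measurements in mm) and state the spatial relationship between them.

A is a rectangular dining table. The top is 1469×664×47 mm with its upper surface at z = 749 mm. It stands on four 48×48 mm square legs, each inset 15 mm from the nearest pair of top edges, running from the floor to the underside of the top.

B is an open bookshelf. Two side panels, each 21 mm thick, 237 mm deep and 825 mm tall, stand 866 mm apart (outside-to-outside). Between them sit 3 shelves, each 18 mm thick and 237 mm deep, spanning the full gap between the sides. The bottom shelf rests on the floor (its underside at z = 0) and the clear gap between one shelf's top and the next shelf's underside is 365 mm.

C is an open-topped rectangular box: outside dimensions 153×260×110 mm, with a uniform wall and base thickness of 13 mm. The base is a full 153×260 slab on the floor; four walls sit on top of the base. The front and back walls (the −y and +y sides) span the full width; the two side walls fit between them.

The bookshelf is on the floor beside the table on its +y side. The open box is on top of the table, centred.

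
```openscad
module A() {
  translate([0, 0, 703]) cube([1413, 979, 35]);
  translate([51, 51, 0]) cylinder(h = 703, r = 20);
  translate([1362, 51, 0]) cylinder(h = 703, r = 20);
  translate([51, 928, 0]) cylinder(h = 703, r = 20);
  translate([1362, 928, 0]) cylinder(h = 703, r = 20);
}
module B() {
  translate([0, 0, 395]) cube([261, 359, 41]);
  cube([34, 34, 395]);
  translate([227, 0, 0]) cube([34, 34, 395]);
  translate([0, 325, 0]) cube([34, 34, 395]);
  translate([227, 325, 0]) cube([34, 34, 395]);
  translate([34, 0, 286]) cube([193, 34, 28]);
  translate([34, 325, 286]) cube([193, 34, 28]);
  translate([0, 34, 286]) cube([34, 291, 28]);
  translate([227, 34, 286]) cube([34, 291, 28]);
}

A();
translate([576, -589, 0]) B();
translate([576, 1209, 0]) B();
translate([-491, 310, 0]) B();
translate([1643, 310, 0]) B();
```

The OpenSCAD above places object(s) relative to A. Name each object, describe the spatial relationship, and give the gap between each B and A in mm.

A is a table. B is a stool. Four stools sit around the table at the −y, +y, −x, +x sides. The gap between each stool and the table is 230 mm.

Each stool's nearest face is 230 mm from the table's bounding box.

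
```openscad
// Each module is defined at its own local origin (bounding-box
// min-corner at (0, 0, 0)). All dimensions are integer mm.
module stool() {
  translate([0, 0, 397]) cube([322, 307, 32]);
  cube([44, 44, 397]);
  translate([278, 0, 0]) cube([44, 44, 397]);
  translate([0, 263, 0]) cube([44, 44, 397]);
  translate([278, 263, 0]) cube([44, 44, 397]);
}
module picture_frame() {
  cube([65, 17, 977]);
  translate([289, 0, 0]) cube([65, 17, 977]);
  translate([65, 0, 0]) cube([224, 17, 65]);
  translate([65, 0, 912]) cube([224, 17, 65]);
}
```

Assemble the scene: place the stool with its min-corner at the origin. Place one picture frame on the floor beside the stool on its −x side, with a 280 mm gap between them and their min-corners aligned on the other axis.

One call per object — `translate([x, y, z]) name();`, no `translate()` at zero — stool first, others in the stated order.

stool();
translate([-634, 0, 0]) picture_frame();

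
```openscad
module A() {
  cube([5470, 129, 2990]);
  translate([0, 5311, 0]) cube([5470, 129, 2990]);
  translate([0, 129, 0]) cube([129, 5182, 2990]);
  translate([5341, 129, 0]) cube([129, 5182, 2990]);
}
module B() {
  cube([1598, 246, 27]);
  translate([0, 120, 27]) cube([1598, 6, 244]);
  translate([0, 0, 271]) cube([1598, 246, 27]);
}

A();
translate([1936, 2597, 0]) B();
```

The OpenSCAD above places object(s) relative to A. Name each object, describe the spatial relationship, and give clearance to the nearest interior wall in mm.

A is a house frame. B is an I-beam. The I-beam sits inside the house frame, centred. The clearance to the nearest interior wall is 1807 mm.

Clearances: x = 1807, y = 2468; minimum 1807 mm.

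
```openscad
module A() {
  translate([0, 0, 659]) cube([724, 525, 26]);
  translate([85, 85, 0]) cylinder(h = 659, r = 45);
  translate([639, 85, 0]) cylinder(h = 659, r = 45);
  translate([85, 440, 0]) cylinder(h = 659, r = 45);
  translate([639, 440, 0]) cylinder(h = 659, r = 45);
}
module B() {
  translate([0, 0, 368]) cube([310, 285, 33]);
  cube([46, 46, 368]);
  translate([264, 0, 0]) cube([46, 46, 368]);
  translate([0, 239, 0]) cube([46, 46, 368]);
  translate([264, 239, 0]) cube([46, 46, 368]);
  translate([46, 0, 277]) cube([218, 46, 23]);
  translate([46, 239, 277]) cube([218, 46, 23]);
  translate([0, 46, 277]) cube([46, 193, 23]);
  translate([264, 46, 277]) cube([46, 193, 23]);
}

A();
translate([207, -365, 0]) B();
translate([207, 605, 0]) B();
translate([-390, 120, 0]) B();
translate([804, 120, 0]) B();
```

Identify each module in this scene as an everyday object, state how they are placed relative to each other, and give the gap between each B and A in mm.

A is a table. B is a stool. Four stools sit around the table at the −y, +y, −x, +x sides. The gap between each stool and the table is 80 mm.

Each stool's nearest face is 80 mm from the table's bounding box.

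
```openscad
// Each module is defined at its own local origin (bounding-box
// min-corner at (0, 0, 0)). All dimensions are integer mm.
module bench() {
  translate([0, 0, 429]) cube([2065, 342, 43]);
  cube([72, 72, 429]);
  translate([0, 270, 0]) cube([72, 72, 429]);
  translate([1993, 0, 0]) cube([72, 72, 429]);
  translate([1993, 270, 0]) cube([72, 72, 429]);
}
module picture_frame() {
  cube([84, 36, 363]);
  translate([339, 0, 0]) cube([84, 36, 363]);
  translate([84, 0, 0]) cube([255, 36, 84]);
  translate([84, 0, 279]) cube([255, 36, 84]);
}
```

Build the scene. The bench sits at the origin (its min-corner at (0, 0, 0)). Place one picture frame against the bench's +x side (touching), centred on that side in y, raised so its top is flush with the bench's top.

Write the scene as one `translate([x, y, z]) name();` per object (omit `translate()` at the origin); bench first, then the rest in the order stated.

bench();
translate([2065, 153, 109]) picture_frame();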